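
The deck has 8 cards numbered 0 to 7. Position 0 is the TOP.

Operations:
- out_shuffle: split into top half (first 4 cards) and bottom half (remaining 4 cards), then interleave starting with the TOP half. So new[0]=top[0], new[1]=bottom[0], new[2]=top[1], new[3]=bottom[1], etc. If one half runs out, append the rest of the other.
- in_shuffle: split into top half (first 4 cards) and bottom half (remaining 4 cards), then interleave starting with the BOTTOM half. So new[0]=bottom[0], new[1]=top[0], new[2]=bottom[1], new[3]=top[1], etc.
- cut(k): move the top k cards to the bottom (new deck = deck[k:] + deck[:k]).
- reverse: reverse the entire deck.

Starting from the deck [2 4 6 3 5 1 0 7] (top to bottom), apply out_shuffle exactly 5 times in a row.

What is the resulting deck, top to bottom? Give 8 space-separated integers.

Answer: 2 6 5 0 4 3 1 7

Derivation:
After op 1 (out_shuffle): [2 5 4 1 6 0 3 7]
After op 2 (out_shuffle): [2 6 5 0 4 3 1 7]
After op 3 (out_shuffle): [2 4 6 3 5 1 0 7]
After op 4 (out_shuffle): [2 5 4 1 6 0 3 7]
After op 5 (out_shuffle): [2 6 5 0 4 3 1 7]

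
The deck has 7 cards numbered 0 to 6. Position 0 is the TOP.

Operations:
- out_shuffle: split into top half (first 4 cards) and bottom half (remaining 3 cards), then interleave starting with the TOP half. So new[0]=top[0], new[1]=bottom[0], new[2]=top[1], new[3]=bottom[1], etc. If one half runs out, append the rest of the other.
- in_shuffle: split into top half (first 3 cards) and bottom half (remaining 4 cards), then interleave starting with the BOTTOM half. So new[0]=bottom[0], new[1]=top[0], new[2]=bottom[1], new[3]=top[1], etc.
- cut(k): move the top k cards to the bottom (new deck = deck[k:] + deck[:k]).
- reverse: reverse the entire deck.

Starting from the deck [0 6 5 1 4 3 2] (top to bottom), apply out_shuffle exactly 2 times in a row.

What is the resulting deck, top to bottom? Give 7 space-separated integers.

After op 1 (out_shuffle): [0 4 6 3 5 2 1]
After op 2 (out_shuffle): [0 5 4 2 6 1 3]

Answer: 0 5 4 2 6 1 3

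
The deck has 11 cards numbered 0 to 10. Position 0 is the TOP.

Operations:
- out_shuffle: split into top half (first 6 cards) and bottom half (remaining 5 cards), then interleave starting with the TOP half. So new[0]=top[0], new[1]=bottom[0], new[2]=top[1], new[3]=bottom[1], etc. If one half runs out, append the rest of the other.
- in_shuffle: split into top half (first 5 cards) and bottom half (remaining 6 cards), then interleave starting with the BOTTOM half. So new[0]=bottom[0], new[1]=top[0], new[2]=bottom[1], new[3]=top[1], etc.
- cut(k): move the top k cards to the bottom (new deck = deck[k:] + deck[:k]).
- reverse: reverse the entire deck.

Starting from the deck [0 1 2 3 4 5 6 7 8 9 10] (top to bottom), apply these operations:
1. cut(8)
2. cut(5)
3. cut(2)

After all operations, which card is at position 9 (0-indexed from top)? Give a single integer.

Answer: 2

Derivation:
After op 1 (cut(8)): [8 9 10 0 1 2 3 4 5 6 7]
After op 2 (cut(5)): [2 3 4 5 6 7 8 9 10 0 1]
After op 3 (cut(2)): [4 5 6 7 8 9 10 0 1 2 3]
Position 9: card 2.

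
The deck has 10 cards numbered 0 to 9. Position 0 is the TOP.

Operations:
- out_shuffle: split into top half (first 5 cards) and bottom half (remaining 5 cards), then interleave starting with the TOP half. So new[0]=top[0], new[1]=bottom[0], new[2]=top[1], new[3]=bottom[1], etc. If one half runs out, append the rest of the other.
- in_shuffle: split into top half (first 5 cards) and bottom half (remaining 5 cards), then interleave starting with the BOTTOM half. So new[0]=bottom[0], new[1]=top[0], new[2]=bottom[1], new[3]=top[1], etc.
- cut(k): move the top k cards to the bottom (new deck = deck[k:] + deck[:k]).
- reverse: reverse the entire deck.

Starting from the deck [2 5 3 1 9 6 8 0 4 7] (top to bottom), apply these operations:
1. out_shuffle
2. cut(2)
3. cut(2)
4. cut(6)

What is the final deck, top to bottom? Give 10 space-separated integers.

After op 1 (out_shuffle): [2 6 5 8 3 0 1 4 9 7]
After op 2 (cut(2)): [5 8 3 0 1 4 9 7 2 6]
After op 3 (cut(2)): [3 0 1 4 9 7 2 6 5 8]
After op 4 (cut(6)): [2 6 5 8 3 0 1 4 9 7]

Answer: 2 6 5 8 3 0 1 4 9 7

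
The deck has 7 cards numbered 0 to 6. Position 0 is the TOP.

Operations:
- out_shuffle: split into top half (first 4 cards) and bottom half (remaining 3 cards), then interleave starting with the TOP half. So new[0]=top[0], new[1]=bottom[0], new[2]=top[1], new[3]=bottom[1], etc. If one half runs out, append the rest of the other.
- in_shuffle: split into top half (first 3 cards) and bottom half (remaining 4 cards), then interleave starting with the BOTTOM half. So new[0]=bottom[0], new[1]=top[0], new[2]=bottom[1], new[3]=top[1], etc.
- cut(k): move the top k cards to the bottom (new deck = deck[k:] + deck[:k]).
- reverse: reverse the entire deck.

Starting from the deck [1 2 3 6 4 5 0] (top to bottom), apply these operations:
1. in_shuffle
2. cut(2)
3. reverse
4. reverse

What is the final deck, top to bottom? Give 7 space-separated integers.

After op 1 (in_shuffle): [6 1 4 2 5 3 0]
After op 2 (cut(2)): [4 2 5 3 0 6 1]
After op 3 (reverse): [1 6 0 3 5 2 4]
After op 4 (reverse): [4 2 5 3 0 6 1]

Answer: 4 2 5 3 0 6 1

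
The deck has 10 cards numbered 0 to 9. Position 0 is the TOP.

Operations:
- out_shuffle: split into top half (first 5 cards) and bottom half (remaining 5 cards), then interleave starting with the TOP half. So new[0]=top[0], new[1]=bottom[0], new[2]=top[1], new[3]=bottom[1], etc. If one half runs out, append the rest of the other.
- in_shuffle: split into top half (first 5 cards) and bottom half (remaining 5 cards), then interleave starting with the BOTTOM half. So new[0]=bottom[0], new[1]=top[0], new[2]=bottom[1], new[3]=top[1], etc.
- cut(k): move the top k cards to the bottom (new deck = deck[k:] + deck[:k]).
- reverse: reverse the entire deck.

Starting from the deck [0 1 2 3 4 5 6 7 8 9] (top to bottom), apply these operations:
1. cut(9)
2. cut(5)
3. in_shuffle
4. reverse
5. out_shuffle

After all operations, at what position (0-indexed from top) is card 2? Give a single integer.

Answer: 6

Derivation:
After op 1 (cut(9)): [9 0 1 2 3 4 5 6 7 8]
After op 2 (cut(5)): [4 5 6 7 8 9 0 1 2 3]
After op 3 (in_shuffle): [9 4 0 5 1 6 2 7 3 8]
After op 4 (reverse): [8 3 7 2 6 1 5 0 4 9]
After op 5 (out_shuffle): [8 1 3 5 7 0 2 4 6 9]
Card 2 is at position 6.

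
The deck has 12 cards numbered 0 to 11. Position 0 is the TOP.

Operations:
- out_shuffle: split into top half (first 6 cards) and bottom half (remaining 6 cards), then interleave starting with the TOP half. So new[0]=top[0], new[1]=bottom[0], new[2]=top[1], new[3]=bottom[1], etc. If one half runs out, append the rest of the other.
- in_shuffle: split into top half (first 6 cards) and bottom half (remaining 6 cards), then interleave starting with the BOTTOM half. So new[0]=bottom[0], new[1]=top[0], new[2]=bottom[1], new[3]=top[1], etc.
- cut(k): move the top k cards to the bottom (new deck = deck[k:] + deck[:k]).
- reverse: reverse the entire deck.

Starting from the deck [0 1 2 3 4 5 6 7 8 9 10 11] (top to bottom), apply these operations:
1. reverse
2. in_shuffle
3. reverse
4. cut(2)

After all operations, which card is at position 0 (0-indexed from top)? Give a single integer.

After op 1 (reverse): [11 10 9 8 7 6 5 4 3 2 1 0]
After op 2 (in_shuffle): [5 11 4 10 3 9 2 8 1 7 0 6]
After op 3 (reverse): [6 0 7 1 8 2 9 3 10 4 11 5]
After op 4 (cut(2)): [7 1 8 2 9 3 10 4 11 5 6 0]
Position 0: card 7.

Answer: 7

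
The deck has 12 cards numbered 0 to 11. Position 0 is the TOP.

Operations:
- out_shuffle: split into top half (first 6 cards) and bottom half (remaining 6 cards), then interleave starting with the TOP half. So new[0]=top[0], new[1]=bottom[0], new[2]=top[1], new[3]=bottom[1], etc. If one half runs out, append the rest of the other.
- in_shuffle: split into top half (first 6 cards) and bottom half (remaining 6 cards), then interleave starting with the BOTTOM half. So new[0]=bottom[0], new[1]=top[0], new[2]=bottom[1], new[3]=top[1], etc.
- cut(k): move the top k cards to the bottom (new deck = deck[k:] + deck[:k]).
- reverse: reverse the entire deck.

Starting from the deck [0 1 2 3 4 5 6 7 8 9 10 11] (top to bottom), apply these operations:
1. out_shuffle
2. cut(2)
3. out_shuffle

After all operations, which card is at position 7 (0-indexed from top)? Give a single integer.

Answer: 11

Derivation:
After op 1 (out_shuffle): [0 6 1 7 2 8 3 9 4 10 5 11]
After op 2 (cut(2)): [1 7 2 8 3 9 4 10 5 11 0 6]
After op 3 (out_shuffle): [1 4 7 10 2 5 8 11 3 0 9 6]
Position 7: card 11.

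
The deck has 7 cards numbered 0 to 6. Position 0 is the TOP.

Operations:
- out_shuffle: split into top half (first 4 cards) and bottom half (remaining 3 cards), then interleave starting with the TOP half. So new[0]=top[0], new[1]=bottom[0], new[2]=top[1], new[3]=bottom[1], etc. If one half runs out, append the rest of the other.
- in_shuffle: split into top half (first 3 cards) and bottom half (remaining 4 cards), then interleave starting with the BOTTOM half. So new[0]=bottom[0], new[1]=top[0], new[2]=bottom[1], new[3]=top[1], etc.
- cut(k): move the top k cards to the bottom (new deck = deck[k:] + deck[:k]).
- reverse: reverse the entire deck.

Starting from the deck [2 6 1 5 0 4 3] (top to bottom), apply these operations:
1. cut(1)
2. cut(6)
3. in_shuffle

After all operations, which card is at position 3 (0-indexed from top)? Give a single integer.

Answer: 6

Derivation:
After op 1 (cut(1)): [6 1 5 0 4 3 2]
After op 2 (cut(6)): [2 6 1 5 0 4 3]
After op 3 (in_shuffle): [5 2 0 6 4 1 3]
Position 3: card 6.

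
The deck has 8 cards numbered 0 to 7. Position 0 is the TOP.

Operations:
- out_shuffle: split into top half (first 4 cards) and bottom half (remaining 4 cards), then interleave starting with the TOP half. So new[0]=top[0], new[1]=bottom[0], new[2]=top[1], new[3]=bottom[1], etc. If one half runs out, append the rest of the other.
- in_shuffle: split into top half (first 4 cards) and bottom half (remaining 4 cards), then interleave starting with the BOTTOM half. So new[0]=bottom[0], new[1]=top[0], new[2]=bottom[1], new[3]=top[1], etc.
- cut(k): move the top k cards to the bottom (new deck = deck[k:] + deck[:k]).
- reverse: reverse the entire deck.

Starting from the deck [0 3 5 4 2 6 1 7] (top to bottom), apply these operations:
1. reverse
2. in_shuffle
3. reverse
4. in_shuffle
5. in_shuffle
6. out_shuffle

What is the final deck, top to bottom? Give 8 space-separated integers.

Answer: 7 4 1 5 6 3 2 0

Derivation:
After op 1 (reverse): [7 1 6 2 4 5 3 0]
After op 2 (in_shuffle): [4 7 5 1 3 6 0 2]
After op 3 (reverse): [2 0 6 3 1 5 7 4]
After op 4 (in_shuffle): [1 2 5 0 7 6 4 3]
After op 5 (in_shuffle): [7 1 6 2 4 5 3 0]
After op 6 (out_shuffle): [7 4 1 5 6 3 2 0]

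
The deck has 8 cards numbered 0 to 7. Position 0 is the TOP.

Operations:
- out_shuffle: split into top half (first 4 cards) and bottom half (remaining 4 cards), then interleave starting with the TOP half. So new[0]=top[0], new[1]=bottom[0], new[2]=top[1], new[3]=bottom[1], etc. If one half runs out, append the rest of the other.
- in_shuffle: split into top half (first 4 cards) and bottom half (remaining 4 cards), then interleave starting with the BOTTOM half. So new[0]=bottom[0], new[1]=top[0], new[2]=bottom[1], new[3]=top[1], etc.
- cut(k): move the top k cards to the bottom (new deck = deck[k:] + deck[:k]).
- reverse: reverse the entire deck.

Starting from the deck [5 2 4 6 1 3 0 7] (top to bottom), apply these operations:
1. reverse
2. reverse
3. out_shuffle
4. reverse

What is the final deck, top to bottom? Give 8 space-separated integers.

Answer: 7 6 0 4 3 2 1 5

Derivation:
After op 1 (reverse): [7 0 3 1 6 4 2 5]
After op 2 (reverse): [5 2 4 6 1 3 0 7]
After op 3 (out_shuffle): [5 1 2 3 4 0 6 7]
After op 4 (reverse): [7 6 0 4 3 2 1 5]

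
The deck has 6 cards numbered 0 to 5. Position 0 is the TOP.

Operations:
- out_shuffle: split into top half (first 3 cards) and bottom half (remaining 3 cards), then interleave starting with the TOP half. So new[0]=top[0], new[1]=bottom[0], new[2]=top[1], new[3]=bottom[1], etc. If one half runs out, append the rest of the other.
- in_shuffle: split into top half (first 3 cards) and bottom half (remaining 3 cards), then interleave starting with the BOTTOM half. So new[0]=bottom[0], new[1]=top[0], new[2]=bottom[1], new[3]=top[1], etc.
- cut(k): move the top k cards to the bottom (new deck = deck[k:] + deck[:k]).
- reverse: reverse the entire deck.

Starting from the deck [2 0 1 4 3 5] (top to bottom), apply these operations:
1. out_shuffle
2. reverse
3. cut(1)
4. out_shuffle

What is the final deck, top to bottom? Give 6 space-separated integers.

Answer: 1 4 3 2 0 5

Derivation:
After op 1 (out_shuffle): [2 4 0 3 1 5]
After op 2 (reverse): [5 1 3 0 4 2]
After op 3 (cut(1)): [1 3 0 4 2 5]
After op 4 (out_shuffle): [1 4 3 2 0 5]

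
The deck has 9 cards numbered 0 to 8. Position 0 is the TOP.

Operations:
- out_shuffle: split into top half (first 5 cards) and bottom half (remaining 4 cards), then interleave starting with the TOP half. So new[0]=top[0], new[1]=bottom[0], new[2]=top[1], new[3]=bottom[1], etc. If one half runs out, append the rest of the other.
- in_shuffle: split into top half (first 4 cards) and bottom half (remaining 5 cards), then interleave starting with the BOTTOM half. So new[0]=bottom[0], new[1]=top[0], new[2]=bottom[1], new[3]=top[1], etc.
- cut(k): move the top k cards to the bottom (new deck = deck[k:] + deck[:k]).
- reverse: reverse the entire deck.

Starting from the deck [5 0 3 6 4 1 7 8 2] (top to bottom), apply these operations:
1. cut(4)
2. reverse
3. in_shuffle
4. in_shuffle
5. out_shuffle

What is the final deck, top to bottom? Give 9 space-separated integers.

After op 1 (cut(4)): [4 1 7 8 2 5 0 3 6]
After op 2 (reverse): [6 3 0 5 2 8 7 1 4]
After op 3 (in_shuffle): [2 6 8 3 7 0 1 5 4]
After op 4 (in_shuffle): [7 2 0 6 1 8 5 3 4]
After op 5 (out_shuffle): [7 8 2 5 0 3 6 4 1]

Answer: 7 8 2 5 0 3 6 4 1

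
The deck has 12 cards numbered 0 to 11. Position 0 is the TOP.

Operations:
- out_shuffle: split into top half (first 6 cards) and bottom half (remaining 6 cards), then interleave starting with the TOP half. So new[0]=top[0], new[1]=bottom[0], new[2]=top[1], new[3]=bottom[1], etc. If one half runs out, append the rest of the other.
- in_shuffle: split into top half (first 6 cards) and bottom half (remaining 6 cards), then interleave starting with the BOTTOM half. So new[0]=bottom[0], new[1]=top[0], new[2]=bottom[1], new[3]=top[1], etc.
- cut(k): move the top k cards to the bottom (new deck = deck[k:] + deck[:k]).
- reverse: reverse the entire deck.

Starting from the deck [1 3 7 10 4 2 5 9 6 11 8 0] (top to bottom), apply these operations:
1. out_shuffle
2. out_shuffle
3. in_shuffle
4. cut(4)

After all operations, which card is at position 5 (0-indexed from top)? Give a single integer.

After op 1 (out_shuffle): [1 5 3 9 7 6 10 11 4 8 2 0]
After op 2 (out_shuffle): [1 10 5 11 3 4 9 8 7 2 6 0]
After op 3 (in_shuffle): [9 1 8 10 7 5 2 11 6 3 0 4]
After op 4 (cut(4)): [7 5 2 11 6 3 0 4 9 1 8 10]
Position 5: card 3.

Answer: 3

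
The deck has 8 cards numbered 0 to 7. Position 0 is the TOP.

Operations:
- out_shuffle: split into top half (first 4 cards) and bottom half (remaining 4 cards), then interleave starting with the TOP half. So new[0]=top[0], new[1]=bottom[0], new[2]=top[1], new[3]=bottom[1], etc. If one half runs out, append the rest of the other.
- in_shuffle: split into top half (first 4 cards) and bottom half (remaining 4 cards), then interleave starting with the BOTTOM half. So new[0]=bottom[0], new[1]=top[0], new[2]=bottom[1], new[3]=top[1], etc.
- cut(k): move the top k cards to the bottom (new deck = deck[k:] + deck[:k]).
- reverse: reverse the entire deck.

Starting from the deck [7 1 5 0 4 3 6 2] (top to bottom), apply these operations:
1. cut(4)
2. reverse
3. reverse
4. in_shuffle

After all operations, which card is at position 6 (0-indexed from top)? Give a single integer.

Answer: 0

Derivation:
After op 1 (cut(4)): [4 3 6 2 7 1 5 0]
After op 2 (reverse): [0 5 1 7 2 6 3 4]
After op 3 (reverse): [4 3 6 2 7 1 5 0]
After op 4 (in_shuffle): [7 4 1 3 5 6 0 2]
Position 6: card 0.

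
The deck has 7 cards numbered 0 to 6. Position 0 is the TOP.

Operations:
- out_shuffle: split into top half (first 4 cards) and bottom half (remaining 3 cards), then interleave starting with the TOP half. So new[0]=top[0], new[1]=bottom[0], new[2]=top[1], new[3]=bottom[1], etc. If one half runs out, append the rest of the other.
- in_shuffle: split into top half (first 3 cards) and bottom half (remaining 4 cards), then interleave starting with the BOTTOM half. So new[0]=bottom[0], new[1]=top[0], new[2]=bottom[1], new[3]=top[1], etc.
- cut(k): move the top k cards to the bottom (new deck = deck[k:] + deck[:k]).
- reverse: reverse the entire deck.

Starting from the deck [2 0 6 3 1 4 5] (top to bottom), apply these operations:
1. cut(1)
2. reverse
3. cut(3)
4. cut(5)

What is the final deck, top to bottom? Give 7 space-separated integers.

After op 1 (cut(1)): [0 6 3 1 4 5 2]
After op 2 (reverse): [2 5 4 1 3 6 0]
After op 3 (cut(3)): [1 3 6 0 2 5 4]
After op 4 (cut(5)): [5 4 1 3 6 0 2]

Answer: 5 4 1 3 6 0 2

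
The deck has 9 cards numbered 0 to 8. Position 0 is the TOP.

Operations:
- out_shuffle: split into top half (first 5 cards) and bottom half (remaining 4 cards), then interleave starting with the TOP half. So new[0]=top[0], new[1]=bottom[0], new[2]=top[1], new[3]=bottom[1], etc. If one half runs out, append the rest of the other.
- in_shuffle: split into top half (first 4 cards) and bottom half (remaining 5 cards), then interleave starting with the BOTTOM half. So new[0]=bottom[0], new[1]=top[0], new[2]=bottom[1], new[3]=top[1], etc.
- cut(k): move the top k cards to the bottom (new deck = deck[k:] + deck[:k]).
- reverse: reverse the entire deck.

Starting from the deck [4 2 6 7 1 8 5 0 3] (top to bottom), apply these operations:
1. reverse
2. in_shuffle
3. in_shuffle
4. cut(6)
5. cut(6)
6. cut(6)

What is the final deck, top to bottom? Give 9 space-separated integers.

After op 1 (reverse): [3 0 5 8 1 7 6 2 4]
After op 2 (in_shuffle): [1 3 7 0 6 5 2 8 4]
After op 3 (in_shuffle): [6 1 5 3 2 7 8 0 4]
After op 4 (cut(6)): [8 0 4 6 1 5 3 2 7]
After op 5 (cut(6)): [3 2 7 8 0 4 6 1 5]
After op 6 (cut(6)): [6 1 5 3 2 7 8 0 4]

Answer: 6 1 5 3 2 7 8 0 4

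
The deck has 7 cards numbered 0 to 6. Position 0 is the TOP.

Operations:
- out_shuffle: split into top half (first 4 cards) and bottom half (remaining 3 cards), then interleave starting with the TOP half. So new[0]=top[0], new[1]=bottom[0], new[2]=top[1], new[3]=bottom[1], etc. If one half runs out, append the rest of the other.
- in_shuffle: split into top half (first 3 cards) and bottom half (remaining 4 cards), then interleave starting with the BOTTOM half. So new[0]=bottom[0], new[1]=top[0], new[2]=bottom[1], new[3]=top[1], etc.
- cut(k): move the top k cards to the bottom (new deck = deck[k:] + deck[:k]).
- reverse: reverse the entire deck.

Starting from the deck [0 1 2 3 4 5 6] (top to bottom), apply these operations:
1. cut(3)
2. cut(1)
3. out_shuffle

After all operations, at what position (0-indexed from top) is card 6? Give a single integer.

After op 1 (cut(3)): [3 4 5 6 0 1 2]
After op 2 (cut(1)): [4 5 6 0 1 2 3]
After op 3 (out_shuffle): [4 1 5 2 6 3 0]
Card 6 is at position 4.

Answer: 4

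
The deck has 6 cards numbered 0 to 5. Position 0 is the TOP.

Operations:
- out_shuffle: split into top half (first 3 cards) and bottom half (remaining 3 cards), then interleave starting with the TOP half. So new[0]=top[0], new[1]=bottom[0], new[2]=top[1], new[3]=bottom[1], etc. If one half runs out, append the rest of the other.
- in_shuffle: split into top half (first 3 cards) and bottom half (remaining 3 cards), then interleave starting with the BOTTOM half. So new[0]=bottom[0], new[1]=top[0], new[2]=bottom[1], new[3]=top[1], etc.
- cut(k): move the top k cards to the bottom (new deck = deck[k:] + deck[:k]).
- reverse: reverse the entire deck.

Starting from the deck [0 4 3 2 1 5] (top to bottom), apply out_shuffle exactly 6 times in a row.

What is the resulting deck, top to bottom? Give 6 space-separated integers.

After op 1 (out_shuffle): [0 2 4 1 3 5]
After op 2 (out_shuffle): [0 1 2 3 4 5]
After op 3 (out_shuffle): [0 3 1 4 2 5]
After op 4 (out_shuffle): [0 4 3 2 1 5]
After op 5 (out_shuffle): [0 2 4 1 3 5]
After op 6 (out_shuffle): [0 1 2 3 4 5]

Answer: 0 1 2 3 4 5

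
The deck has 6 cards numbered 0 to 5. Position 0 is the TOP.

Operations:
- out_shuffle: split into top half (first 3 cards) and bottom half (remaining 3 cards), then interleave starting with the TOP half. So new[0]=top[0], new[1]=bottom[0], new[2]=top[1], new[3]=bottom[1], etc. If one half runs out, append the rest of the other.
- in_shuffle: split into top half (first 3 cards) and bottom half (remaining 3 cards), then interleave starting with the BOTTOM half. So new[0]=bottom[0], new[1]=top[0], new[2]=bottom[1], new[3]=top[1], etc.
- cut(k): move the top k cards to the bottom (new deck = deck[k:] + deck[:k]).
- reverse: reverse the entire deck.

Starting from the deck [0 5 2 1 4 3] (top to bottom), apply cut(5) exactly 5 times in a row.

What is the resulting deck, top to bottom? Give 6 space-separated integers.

After op 1 (cut(5)): [3 0 5 2 1 4]
After op 2 (cut(5)): [4 3 0 5 2 1]
After op 3 (cut(5)): [1 4 3 0 5 2]
After op 4 (cut(5)): [2 1 4 3 0 5]
After op 5 (cut(5)): [5 2 1 4 3 0]

Answer: 5 2 1 4 3 0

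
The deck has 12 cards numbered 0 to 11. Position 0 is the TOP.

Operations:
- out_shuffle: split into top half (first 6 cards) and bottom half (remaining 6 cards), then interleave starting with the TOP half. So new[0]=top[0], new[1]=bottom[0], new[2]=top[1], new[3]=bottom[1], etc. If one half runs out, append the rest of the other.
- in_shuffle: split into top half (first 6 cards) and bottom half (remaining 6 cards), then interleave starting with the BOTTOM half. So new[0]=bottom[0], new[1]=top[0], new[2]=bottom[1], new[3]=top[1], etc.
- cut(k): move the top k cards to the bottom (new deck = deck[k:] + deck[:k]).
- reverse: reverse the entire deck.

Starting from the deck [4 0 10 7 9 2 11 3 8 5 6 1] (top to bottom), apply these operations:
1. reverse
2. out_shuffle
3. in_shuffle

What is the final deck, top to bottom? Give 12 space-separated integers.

Answer: 8 1 10 2 3 6 0 9 11 5 4 7

Derivation:
After op 1 (reverse): [1 6 5 8 3 11 2 9 7 10 0 4]
After op 2 (out_shuffle): [1 2 6 9 5 7 8 10 3 0 11 4]
After op 3 (in_shuffle): [8 1 10 2 3 6 0 9 11 5 4 7]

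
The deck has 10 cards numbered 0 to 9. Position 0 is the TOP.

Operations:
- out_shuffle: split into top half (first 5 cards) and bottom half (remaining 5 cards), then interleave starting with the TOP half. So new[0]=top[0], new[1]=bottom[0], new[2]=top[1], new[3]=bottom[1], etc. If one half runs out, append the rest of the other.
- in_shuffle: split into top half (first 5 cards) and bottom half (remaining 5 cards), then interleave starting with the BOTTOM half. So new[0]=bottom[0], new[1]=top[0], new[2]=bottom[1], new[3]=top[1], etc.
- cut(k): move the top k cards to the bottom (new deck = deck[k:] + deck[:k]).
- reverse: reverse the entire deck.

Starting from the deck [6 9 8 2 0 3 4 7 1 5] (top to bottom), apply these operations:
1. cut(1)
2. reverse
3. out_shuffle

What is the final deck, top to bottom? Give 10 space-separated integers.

Answer: 6 3 5 0 1 2 7 8 4 9

Derivation:
After op 1 (cut(1)): [9 8 2 0 3 4 7 1 5 6]
After op 2 (reverse): [6 5 1 7 4 3 0 2 8 9]
After op 3 (out_shuffle): [6 3 5 0 1 2 7 8 4 9]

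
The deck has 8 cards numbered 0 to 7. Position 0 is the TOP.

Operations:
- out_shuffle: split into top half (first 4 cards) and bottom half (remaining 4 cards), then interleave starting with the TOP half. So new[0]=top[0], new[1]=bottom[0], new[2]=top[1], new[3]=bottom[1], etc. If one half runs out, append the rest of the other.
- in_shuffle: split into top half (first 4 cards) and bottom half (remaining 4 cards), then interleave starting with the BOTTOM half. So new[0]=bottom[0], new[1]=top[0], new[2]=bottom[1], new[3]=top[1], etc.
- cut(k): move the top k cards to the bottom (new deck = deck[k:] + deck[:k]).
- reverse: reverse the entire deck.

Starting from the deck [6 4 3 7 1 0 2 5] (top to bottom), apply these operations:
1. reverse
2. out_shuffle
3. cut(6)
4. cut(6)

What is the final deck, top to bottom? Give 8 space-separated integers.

Answer: 0 4 1 6 5 7 2 3

Derivation:
After op 1 (reverse): [5 2 0 1 7 3 4 6]
After op 2 (out_shuffle): [5 7 2 3 0 4 1 6]
After op 3 (cut(6)): [1 6 5 7 2 3 0 4]
After op 4 (cut(6)): [0 4 1 6 5 7 2 3]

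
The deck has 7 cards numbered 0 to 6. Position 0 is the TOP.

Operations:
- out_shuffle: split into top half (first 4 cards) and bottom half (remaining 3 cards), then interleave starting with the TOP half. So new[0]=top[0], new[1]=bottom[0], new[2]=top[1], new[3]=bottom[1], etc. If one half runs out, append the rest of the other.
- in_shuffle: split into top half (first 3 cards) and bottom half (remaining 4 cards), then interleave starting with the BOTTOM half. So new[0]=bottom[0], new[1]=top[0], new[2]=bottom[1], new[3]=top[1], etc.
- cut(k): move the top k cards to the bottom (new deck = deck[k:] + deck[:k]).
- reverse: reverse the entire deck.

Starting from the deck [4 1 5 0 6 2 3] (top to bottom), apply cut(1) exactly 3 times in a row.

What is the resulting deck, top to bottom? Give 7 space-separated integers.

After op 1 (cut(1)): [1 5 0 6 2 3 4]
After op 2 (cut(1)): [5 0 6 2 3 4 1]
After op 3 (cut(1)): [0 6 2 3 4 1 5]

Answer: 0 6 2 3 4 1 5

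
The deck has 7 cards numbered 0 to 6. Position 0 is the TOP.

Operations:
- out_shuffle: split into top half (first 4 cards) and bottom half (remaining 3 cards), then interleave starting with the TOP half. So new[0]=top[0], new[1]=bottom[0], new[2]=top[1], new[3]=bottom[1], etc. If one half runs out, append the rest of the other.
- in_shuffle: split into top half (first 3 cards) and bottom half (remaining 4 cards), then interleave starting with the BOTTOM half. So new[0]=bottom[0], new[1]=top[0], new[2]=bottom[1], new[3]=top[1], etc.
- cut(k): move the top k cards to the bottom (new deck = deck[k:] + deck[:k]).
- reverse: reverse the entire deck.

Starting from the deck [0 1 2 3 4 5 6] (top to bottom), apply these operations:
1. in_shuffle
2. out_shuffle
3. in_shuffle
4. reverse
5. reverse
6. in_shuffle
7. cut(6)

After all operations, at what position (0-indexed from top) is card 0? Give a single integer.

Answer: 5

Derivation:
After op 1 (in_shuffle): [3 0 4 1 5 2 6]
After op 2 (out_shuffle): [3 5 0 2 4 6 1]
After op 3 (in_shuffle): [2 3 4 5 6 0 1]
After op 4 (reverse): [1 0 6 5 4 3 2]
After op 5 (reverse): [2 3 4 5 6 0 1]
After op 6 (in_shuffle): [5 2 6 3 0 4 1]
After op 7 (cut(6)): [1 5 2 6 3 0 4]
Card 0 is at position 5.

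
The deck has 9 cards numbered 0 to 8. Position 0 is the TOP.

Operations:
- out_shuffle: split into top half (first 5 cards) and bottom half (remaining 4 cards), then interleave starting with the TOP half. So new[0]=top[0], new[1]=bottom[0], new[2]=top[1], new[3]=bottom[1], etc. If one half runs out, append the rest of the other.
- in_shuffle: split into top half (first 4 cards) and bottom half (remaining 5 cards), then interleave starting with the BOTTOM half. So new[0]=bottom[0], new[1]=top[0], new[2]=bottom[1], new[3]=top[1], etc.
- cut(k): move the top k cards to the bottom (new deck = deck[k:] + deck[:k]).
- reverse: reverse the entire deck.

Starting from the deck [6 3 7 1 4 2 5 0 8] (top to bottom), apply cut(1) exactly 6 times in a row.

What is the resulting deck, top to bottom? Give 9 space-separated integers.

After op 1 (cut(1)): [3 7 1 4 2 5 0 8 6]
After op 2 (cut(1)): [7 1 4 2 5 0 8 6 3]
After op 3 (cut(1)): [1 4 2 5 0 8 6 3 7]
After op 4 (cut(1)): [4 2 5 0 8 6 3 7 1]
After op 5 (cut(1)): [2 5 0 8 6 3 7 1 4]
After op 6 (cut(1)): [5 0 8 6 3 7 1 4 2]

Answer: 5 0 8 6 3 7 1 4 2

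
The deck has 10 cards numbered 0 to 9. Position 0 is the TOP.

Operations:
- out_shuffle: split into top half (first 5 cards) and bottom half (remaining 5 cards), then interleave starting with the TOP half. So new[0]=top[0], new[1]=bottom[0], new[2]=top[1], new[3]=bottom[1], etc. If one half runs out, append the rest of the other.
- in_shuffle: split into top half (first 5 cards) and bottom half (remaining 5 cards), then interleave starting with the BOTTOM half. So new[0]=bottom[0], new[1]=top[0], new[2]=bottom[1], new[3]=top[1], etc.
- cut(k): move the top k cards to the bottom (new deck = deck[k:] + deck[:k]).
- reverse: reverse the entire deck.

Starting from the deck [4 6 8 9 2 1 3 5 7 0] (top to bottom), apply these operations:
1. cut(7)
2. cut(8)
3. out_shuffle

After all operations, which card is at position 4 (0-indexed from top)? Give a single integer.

After op 1 (cut(7)): [5 7 0 4 6 8 9 2 1 3]
After op 2 (cut(8)): [1 3 5 7 0 4 6 8 9 2]
After op 3 (out_shuffle): [1 4 3 6 5 8 7 9 0 2]
Position 4: card 5.

Answer: 5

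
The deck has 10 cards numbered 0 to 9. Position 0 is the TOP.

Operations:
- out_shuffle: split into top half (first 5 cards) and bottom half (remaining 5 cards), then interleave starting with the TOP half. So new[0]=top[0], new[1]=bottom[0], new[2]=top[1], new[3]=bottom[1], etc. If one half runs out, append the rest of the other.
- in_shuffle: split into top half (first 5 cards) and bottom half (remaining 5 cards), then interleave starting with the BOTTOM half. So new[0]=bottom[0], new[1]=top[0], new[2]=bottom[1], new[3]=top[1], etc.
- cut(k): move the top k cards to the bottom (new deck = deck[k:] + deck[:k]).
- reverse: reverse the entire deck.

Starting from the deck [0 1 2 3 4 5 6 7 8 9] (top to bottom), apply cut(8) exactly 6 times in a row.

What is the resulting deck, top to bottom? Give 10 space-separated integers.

Answer: 8 9 0 1 2 3 4 5 6 7

Derivation:
After op 1 (cut(8)): [8 9 0 1 2 3 4 5 6 7]
After op 2 (cut(8)): [6 7 8 9 0 1 2 3 4 5]
After op 3 (cut(8)): [4 5 6 7 8 9 0 1 2 3]
After op 4 (cut(8)): [2 3 4 5 6 7 8 9 0 1]
After op 5 (cut(8)): [0 1 2 3 4 5 6 7 8 9]
After op 6 (cut(8)): [8 9 0 1 2 3 4 5 6 7]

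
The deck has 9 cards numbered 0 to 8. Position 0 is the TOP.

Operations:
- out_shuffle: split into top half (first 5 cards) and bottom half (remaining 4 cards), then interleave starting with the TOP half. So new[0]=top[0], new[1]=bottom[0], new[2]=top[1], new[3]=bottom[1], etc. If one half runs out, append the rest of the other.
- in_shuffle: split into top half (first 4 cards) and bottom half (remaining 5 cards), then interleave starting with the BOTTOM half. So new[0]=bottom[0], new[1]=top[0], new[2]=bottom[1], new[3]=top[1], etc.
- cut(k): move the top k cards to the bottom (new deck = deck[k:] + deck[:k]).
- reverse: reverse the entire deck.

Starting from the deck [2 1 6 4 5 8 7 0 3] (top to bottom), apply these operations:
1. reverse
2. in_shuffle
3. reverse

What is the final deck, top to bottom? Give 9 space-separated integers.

Answer: 2 8 1 7 6 0 4 3 5

Derivation:
After op 1 (reverse): [3 0 7 8 5 4 6 1 2]
After op 2 (in_shuffle): [5 3 4 0 6 7 1 8 2]
After op 3 (reverse): [2 8 1 7 6 0 4 3 5]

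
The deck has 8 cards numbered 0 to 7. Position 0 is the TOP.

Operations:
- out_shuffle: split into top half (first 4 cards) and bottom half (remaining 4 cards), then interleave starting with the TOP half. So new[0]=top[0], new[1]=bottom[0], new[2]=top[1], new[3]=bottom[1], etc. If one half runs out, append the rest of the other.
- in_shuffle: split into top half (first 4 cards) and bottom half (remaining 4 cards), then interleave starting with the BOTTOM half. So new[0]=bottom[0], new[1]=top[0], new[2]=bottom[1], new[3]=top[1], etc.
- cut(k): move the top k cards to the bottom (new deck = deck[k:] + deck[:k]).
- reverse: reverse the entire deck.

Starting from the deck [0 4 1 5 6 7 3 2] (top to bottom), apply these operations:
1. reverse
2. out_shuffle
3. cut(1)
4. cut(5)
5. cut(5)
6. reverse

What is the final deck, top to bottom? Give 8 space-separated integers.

After op 1 (reverse): [2 3 7 6 5 1 4 0]
After op 2 (out_shuffle): [2 5 3 1 7 4 6 0]
After op 3 (cut(1)): [5 3 1 7 4 6 0 2]
After op 4 (cut(5)): [6 0 2 5 3 1 7 4]
After op 5 (cut(5)): [1 7 4 6 0 2 5 3]
After op 6 (reverse): [3 5 2 0 6 4 7 1]

Answer: 3 5 2 0 6 4 7 1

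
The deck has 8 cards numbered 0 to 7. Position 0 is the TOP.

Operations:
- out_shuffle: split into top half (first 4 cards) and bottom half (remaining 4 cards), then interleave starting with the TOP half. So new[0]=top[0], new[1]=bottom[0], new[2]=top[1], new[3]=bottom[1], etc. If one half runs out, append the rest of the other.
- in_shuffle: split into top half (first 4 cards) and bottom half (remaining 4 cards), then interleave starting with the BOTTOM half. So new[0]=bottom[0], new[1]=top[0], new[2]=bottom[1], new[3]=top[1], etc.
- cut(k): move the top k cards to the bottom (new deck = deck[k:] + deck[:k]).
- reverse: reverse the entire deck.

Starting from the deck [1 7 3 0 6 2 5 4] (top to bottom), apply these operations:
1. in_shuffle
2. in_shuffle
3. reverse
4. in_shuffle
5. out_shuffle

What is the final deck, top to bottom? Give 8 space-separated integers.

After op 1 (in_shuffle): [6 1 2 7 5 3 4 0]
After op 2 (in_shuffle): [5 6 3 1 4 2 0 7]
After op 3 (reverse): [7 0 2 4 1 3 6 5]
After op 4 (in_shuffle): [1 7 3 0 6 2 5 4]
After op 5 (out_shuffle): [1 6 7 2 3 5 0 4]

Answer: 1 6 7 2 3 5 0 4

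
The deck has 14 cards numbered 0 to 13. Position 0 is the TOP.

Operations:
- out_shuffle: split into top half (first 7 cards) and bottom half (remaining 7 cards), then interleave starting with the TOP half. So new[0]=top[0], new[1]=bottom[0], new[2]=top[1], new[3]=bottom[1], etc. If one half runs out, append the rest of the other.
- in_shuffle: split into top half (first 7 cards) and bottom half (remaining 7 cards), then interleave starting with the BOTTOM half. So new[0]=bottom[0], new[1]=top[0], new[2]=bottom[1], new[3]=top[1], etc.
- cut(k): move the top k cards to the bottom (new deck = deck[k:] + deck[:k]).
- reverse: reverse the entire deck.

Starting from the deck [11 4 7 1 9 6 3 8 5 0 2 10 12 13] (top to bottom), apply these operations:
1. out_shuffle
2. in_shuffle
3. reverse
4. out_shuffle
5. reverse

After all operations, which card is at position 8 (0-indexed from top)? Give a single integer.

After op 1 (out_shuffle): [11 8 4 5 7 0 1 2 9 10 6 12 3 13]
After op 2 (in_shuffle): [2 11 9 8 10 4 6 5 12 7 3 0 13 1]
After op 3 (reverse): [1 13 0 3 7 12 5 6 4 10 8 9 11 2]
After op 4 (out_shuffle): [1 6 13 4 0 10 3 8 7 9 12 11 5 2]
After op 5 (reverse): [2 5 11 12 9 7 8 3 10 0 4 13 6 1]
Position 8: card 10.

Answer: 10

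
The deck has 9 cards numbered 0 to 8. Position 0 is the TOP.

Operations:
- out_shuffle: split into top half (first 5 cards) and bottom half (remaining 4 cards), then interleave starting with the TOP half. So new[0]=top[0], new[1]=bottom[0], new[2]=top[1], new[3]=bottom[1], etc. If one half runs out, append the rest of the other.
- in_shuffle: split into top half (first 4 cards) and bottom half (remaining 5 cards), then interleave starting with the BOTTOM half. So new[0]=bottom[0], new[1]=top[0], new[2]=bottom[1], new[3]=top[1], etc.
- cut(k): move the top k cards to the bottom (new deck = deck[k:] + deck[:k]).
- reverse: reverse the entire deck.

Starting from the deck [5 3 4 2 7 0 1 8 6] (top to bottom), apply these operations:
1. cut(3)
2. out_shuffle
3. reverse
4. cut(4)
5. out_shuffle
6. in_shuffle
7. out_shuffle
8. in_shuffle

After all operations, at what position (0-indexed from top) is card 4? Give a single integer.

After op 1 (cut(3)): [2 7 0 1 8 6 5 3 4]
After op 2 (out_shuffle): [2 6 7 5 0 3 1 4 8]
After op 3 (reverse): [8 4 1 3 0 5 7 6 2]
After op 4 (cut(4)): [0 5 7 6 2 8 4 1 3]
After op 5 (out_shuffle): [0 8 5 4 7 1 6 3 2]
After op 6 (in_shuffle): [7 0 1 8 6 5 3 4 2]
After op 7 (out_shuffle): [7 5 0 3 1 4 8 2 6]
After op 8 (in_shuffle): [1 7 4 5 8 0 2 3 6]
Card 4 is at position 2.

Answer: 2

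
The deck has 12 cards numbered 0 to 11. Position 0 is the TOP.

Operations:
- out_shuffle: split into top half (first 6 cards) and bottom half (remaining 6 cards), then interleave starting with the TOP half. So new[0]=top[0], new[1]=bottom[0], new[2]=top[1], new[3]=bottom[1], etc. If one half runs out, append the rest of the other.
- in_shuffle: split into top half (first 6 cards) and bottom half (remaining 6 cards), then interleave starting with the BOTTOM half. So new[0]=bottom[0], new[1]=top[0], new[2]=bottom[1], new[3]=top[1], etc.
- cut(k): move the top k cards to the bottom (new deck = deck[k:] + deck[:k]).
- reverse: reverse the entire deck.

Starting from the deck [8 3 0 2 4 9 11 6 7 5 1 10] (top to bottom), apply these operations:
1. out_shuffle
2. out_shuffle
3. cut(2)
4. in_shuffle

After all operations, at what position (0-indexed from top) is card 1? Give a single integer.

Answer: 11

Derivation:
After op 1 (out_shuffle): [8 11 3 6 0 7 2 5 4 1 9 10]
After op 2 (out_shuffle): [8 2 11 5 3 4 6 1 0 9 7 10]
After op 3 (cut(2)): [11 5 3 4 6 1 0 9 7 10 8 2]
After op 4 (in_shuffle): [0 11 9 5 7 3 10 4 8 6 2 1]
Card 1 is at position 11.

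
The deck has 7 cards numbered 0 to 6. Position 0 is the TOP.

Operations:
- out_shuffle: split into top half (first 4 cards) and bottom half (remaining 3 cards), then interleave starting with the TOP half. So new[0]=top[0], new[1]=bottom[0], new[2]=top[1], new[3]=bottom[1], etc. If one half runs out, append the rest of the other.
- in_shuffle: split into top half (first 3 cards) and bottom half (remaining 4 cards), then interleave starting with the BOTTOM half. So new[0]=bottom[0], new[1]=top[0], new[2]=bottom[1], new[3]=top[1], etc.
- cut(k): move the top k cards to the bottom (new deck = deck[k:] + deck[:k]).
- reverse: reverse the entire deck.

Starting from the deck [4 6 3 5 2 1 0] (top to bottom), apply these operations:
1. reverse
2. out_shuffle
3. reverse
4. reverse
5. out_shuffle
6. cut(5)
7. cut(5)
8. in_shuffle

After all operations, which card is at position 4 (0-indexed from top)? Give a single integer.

After op 1 (reverse): [0 1 2 5 3 6 4]
After op 2 (out_shuffle): [0 3 1 6 2 4 5]
After op 3 (reverse): [5 4 2 6 1 3 0]
After op 4 (reverse): [0 3 1 6 2 4 5]
After op 5 (out_shuffle): [0 2 3 4 1 5 6]
After op 6 (cut(5)): [5 6 0 2 3 4 1]
After op 7 (cut(5)): [4 1 5 6 0 2 3]
After op 8 (in_shuffle): [6 4 0 1 2 5 3]
Position 4: card 2.

Answer: 2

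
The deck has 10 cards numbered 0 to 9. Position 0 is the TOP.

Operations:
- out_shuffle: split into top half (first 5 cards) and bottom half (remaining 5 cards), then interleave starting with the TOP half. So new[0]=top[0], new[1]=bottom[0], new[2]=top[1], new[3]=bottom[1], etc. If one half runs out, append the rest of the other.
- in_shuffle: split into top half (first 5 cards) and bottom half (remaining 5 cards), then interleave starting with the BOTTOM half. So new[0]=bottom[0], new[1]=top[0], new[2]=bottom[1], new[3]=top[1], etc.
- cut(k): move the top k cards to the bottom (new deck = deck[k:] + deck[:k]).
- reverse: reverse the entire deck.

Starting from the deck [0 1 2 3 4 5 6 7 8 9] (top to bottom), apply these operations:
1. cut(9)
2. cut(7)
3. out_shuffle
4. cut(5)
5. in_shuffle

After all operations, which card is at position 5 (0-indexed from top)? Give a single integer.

Answer: 4

Derivation:
After op 1 (cut(9)): [9 0 1 2 3 4 5 6 7 8]
After op 2 (cut(7)): [6 7 8 9 0 1 2 3 4 5]
After op 3 (out_shuffle): [6 1 7 2 8 3 9 4 0 5]
After op 4 (cut(5)): [3 9 4 0 5 6 1 7 2 8]
After op 5 (in_shuffle): [6 3 1 9 7 4 2 0 8 5]
Position 5: card 4.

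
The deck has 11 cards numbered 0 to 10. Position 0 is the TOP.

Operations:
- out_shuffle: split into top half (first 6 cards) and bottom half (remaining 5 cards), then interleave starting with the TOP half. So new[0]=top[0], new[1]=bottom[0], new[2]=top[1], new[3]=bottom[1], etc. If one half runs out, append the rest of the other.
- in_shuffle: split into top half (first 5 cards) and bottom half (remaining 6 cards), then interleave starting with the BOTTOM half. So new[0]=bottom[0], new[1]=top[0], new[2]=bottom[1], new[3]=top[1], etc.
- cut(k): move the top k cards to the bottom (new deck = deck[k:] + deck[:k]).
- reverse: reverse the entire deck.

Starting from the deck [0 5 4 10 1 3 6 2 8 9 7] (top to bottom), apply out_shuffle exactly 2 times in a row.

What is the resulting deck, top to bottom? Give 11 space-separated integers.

Answer: 0 10 6 9 5 1 2 7 4 3 8

Derivation:
After op 1 (out_shuffle): [0 6 5 2 4 8 10 9 1 7 3]
After op 2 (out_shuffle): [0 10 6 9 5 1 2 7 4 3 8]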